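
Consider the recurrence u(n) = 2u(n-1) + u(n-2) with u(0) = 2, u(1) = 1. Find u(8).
Computing the sequence terms:
2, 1, 4, 9, 22, 53, 128, 309, 746

746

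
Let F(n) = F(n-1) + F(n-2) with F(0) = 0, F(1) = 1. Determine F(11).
Computing the sequence terms:
0, 1, 1, 2, 3, 5, 8, 13, 21, 34, 55, 89

89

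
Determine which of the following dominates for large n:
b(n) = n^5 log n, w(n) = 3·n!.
Comparing growth rates:
Growth-rate hierarchy: log n ≺ any polynomial ≺ any exponential cⁿ (c>1) ≺ n! ≺ nⁿ.
factorial dominates polynomial degree 5 (with log factor) asymptotically.

w(n) grows faster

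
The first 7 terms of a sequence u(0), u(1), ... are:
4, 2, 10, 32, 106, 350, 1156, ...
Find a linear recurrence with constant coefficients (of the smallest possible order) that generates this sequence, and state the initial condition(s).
Look for the lowest-order linear relation among consecutive terms.
Observation: u(n) - 3·u(n-1) - (1)·u(n-2) = 0 holds for the shown terms, and no order-1 relation u(n) = α·u(n-1) + β fits.
Check at n=3: 3·10 + (1)·2 = 32. ✓

u(n) = 3u(n-1) + u(n-2), u(0) = 4, u(1) = 2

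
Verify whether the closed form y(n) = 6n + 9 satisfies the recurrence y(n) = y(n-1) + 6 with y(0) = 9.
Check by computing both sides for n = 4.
From the recurrence with y(0) = 9:
  y(0) = 9, y(1) = 15, y(2) = 21, y(3) = 27, y(4) = 33
  so the recurrence gives y(4) = 33.
From the proposed closed form y(n) = 6n + 9:
  y(4) = 33.
Both sides give 33 at n = 4, and the initial condition(s) match, so the closed form is consistent.

Yes, the closed form is correct.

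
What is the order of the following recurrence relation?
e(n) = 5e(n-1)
The order is the largest lag k for which e(n-k) appears. Here the deepest term is e(n-1), so the order is 1.

Order 1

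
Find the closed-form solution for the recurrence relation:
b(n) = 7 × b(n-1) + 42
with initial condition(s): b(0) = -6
Recurrence: b(n) = 7 × b(n-1) + 42, initial: b(0) = -6.
Try b(n) = A·7ⁿ + C. Substituting: A·7ⁿ + C = 7(A·7ⁿ⁻¹ + C) + 42 = A·7ⁿ + 7C + 42, so C = 7C + 42, giving C = -7. Then b(0) = A - 7 = -6 gives A = 1.

b(n) = 7ⁿ - 7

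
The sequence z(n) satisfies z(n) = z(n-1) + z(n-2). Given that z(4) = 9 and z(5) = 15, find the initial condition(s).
Work backwards using z(k) = z(k+2) - z(k+1):
z(3) = z(5) - z(4) = 15 - 9 = 6
z(2) = z(4) - z(3) = 9 - 6 = 3
z(1) = z(3) - z(2) = 6 - 3 = 3
z(0) = z(2) - z(1) = 3 - 3 = 0

z(0) = 0, z(1) = 3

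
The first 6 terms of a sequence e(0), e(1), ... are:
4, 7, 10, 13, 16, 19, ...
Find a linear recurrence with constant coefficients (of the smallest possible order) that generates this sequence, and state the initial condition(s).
Look for the lowest-order linear relation among consecutive terms.
Observation: consecutive differences are constant (= 3).
Check at n=2: 1·7 + 3 = 10. ✓

e(n) = e(n-1) + 3, e(0) = 4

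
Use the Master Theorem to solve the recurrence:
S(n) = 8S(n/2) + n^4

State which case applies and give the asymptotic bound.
Master Theorem template: S(n) = a·S(n/b) + f(n).
Here: a=8, b=2, f(n)=n^4
Compute log_b(a) = log_2(8) = 3.
f(n) = n^4 = Ω(n^(3+ε)) with ε = 1, and the regularity condition holds (a·f(n/b) = (a/b^4)·f(n) with a/b^4 = 2^-1 < 1). Case 3: S(n) = Θ(f(n)) = Θ(n^4).

Case 3: S(n) = Θ(n^4)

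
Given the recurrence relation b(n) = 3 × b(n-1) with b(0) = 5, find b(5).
Computing step by step:
b(0) = 5
b(1) = 3 × 5 = 15
b(2) = 3 × 15 = 45
b(3) = 3 × 45 = 135
b(4) = 3 × 135 = 405
b(5) = 3 × 405 = 1215

1215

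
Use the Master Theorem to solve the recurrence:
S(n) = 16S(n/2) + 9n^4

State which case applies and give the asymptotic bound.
Master Theorem template: S(n) = a·S(n/b) + f(n).
Here: a=16, b=2, f(n)=9n^4
Compute log_b(a) = log_2(16) = 4.
f(n) = 9n^4 = Θ(n^4). Case 2: S(n) = Θ(n^4 log n).

Case 2: S(n) = Θ(n^4 log n)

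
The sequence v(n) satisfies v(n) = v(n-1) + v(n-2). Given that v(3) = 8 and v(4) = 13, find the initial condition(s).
Work backwards using v(k) = v(k+2) - v(k+1):
v(2) = v(4) - v(3) = 13 - 8 = 5
v(1) = v(3) - v(2) = 8 - 5 = 3
v(0) = v(2) - v(1) = 5 - 3 = 2

v(0) = 2, v(1) = 3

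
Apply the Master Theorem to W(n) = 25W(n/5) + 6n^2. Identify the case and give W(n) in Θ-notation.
Master Theorem template: W(n) = a·W(n/b) + f(n).
Here: a=25, b=5, f(n)=6n^2
Compute log_b(a) = log_5(25) = 2.
f(n) = 6n^2 = Θ(n^2). Case 2: W(n) = Θ(n^2 log n).

Case 2: W(n) = Θ(n^2 log n)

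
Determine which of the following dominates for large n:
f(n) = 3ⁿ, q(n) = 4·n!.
Comparing growth rates:
Growth-rate hierarchy: log n ≺ any polynomial ≺ any exponential cⁿ (c>1) ≺ n! ≺ nⁿ.
factorial dominates exponential base 3 asymptotically.

q(n) grows faster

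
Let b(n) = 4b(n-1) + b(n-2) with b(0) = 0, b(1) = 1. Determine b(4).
Computing the sequence terms:
0, 1, 4, 17, 72

72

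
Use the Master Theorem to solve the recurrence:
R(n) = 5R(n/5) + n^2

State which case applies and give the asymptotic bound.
Master Theorem template: R(n) = a·R(n/b) + f(n).
Here: a=5, b=5, f(n)=n^2
Compute log_b(a) = log_5(5) = 1.
f(n) = n^2 = Ω(n^(1+ε)) with ε = 1, and the regularity condition holds (a·f(n/b) = (a/b^2)·f(n) with a/b^2 = 5^-1 < 1). Case 3: R(n) = Θ(f(n)) = Θ(n^2).

Case 3: R(n) = Θ(n^2)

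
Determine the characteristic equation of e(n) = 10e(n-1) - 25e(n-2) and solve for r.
Substitute e(n) = rⁿ and divide through by rⁿ⁻²: r² - 10r + 25 = 0
Factor: (r - 5)² = 0, so r = 5 (double root).
General solution: e(n) = (A + Bn)·5ⁿ

Characteristic: r² - 10r + 25 = 0, Roots: r = 5 (double root)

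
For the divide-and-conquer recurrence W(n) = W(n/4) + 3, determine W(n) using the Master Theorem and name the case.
Master Theorem template: W(n) = a·W(n/b) + f(n).
Here: a=1, b=4, f(n)=3
Compute log_b(a) = log_4(1) = 0.
f(n) = 3 = Θ(1). Case 2: W(n) = Θ(log n).

Case 2: W(n) = Θ(log n)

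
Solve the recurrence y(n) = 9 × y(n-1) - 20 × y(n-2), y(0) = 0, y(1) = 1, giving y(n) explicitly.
Recurrence: y(n) = 9 × y(n-1) - 20 × y(n-2), initial: y(0) = 0, y(1) = 1.
Characteristic equation: r² - 9r + 20 = 0, which factors as (r - 5)(r - 4) = 0, so r = 5, 4. General solution y(n) = A·5ⁿ + B·4ⁿ. From y(0) = 0: A + B = 0. From y(1) = 1: 5A + 4B = 1. Solving gives A = 1, B = -1.

y(n) = 5ⁿ - 4ⁿ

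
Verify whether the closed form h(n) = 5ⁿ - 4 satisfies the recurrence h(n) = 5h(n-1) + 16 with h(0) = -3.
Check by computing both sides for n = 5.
From the recurrence with h(0) = -3:
  h(0) = -3, h(1) = 1, h(2) = 21, h(3) = 121, h(4) = 621, h(5) = 3121
  so the recurrence gives h(5) = 3121.
From the proposed closed form h(n) = 5ⁿ - 4:
  h(5) = 3121.
Both sides give 3121 at n = 5, and the initial condition(s) match, so the closed form is consistent.

Yes, the closed form is correct.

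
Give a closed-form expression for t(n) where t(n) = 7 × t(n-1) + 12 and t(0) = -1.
Recurrence: t(n) = 7 × t(n-1) + 12, initial: t(0) = -1.
Try t(n) = A·7ⁿ + C. Substituting: A·7ⁿ + C = 7(A·7ⁿ⁻¹ + C) + 12 = A·7ⁿ + 7C + 12, so C = 7C + 12, giving C = -2. Then t(0) = A - 2 = -1 gives A = 1.

t(n) = 7ⁿ - 2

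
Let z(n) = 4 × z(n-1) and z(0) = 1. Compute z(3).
Computing step by step:
z(0) = 1
z(1) = 4 × 1 = 4
z(2) = 4 × 4 = 16
z(3) = 4 × 16 = 64

64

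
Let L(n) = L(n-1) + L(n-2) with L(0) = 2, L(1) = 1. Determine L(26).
Computing the sequence terms:
2, 1, 3, 4, 7, 11, 18, 29, 47, 76, 123, 199, 322, 521, 843, 1364, 2207, 3571, 5778, 9349, 15127, 24476, 39603, 64079, 103682, 167761, 271443

271443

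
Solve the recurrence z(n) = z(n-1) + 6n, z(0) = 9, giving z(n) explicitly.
Recurrence: z(n) = z(n-1) + 6n, initial: z(0) = 9.
Telescoping: z(n) = z(0) + 6·Σᵢ₌₁ⁿ i = 9 + 6·n(n+1)/2.

z(n) = 6·n(n+1)/2 + 9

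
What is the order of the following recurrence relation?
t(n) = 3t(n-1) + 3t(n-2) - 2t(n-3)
The order is the largest lag k for which t(n-k) appears. Here the deepest term is t(n-3), so the order is 3.

Order 3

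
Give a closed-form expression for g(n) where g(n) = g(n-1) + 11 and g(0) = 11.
Recurrence: g(n) = g(n-1) + 11, initial: g(0) = 11.
Each step adds 11, so g(n) = g(0) + 11n = 11n + 11.

g(n) = 11n + 11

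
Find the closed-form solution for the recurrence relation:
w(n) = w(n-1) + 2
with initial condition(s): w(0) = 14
Recurrence: w(n) = w(n-1) + 2, initial: w(0) = 14.
Each step adds 2, so w(n) = w(0) + 2n = 2n + 14.

w(n) = 2n + 14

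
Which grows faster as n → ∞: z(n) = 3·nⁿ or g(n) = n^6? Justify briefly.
Comparing growth rates:
Growth-rate hierarchy: log n ≺ any polynomial ≺ any exponential cⁿ (c>1) ≺ n! ≺ nⁿ.
super-exponential nⁿ dominates polynomial degree 6 asymptotically.

z(n) grows faster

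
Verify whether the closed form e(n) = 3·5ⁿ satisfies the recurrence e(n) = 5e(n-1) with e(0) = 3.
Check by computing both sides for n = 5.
From the recurrence with e(0) = 3:
  e(0) = 3, e(1) = 15, e(2) = 75, e(3) = 375, e(4) = 1875, e(5) = 9375
  so the recurrence gives e(5) = 9375.
From the proposed closed form e(n) = 3·5ⁿ:
  e(5) = 9375.
Both sides give 9375 at n = 5, and the initial condition(s) match, so the closed form is consistent.

Yes, the closed form is correct.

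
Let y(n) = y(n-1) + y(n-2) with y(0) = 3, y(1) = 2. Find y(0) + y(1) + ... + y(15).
Computing the sequence terms: 3, 2, 5, 7, 12, 19, 31, 50, 81, 131, 212, 343, 555, 898, 1453, 2351
Adding these values together:

6153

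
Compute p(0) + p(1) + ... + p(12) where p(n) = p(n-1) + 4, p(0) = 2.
Computing the sequence terms: 2, 6, 10, 14, 18, 22, 26, 30, 34, 38, 42, 46, 50
Adding these values together:

338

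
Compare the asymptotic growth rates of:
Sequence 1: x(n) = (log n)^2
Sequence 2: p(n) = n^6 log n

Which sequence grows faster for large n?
Comparing growth rates:
Growth-rate hierarchy: log n ≺ any polynomial ≺ any exponential cⁿ (c>1) ≺ n! ≺ nⁿ.
polynomial degree 6 (with log factor) dominates polylogarithmic (log n)^2 asymptotically.

p(n) grows faster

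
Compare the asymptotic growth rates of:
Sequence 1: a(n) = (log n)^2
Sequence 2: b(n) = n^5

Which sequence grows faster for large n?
Comparing growth rates:
Growth-rate hierarchy: log n ≺ any polynomial ≺ any exponential cⁿ (c>1) ≺ n! ≺ nⁿ.
polynomial degree 5 dominates polylogarithmic (log n)^2 asymptotically.

b(n) grows faster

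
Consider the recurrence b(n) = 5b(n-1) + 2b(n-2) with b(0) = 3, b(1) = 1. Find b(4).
Computing the sequence terms:
3, 1, 11, 57, 307

307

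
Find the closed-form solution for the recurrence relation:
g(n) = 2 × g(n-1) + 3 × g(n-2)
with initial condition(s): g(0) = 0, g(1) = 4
Recurrence: g(n) = 2 × g(n-1) + 3 × g(n-2), initial: g(0) = 0, g(1) = 4.
Characteristic equation: r² - 2r - 3 = 0, which factors as (r - 3)(r + 1) = 0, so r = 3, -1. General solution g(n) = A·3ⁿ + B·(-1)ⁿ. From g(0) = 0: A + B = 0. From g(1) = 4: 3A - 1B = 4. Solving gives A = 1, B = -1.

g(n) = 3ⁿ - (-1)ⁿ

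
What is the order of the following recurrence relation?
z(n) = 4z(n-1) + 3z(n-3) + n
The order is the largest lag k for which z(n-k) appears. Here the deepest term is z(n-3) (the n term is non-homogeneous and does not affect the order), so the order is 3.

Order 3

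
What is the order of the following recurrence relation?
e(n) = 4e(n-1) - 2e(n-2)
The order is the largest lag k for which e(n-k) appears. Here the deepest term is e(n-2), so the order is 2.

Order 2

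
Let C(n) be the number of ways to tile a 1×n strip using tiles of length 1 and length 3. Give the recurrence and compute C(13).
Condition on the last tile: it has length 1 (leaving a 1×(n-1) strip) or length 3 (leaving a 1×(n-3) strip), so C(n) = C(n-1) + C(n-3) (order-3 linear recurrence).
For 0 ≤ i < 3 only unit tiles fit, so C(i) = 1.
Iterating the recurrence: C(3) = 2, C(4) = 3, C(5) = 4, C(6) = 6, C(7) = 9, C(8) = 13, C(9) = 19, C(10) = 28, C(11) = 41, C(12) = 60, C(13) = 88.

C(n) = C(n-1) + C(n-3), with C(i) = 1 for 0 ≤ i < 3; C(13) = 88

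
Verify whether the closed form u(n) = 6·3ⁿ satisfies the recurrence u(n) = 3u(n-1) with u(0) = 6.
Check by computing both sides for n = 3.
From the recurrence with u(0) = 6:
  u(0) = 6, u(1) = 18, u(2) = 54, u(3) = 162
  so the recurrence gives u(3) = 162.
From the proposed closed form u(n) = 6·3ⁿ:
  u(3) = 162.
Both sides give 162 at n = 3, and the initial condition(s) match, so the closed form is consistent.

Yes, the closed form is correct.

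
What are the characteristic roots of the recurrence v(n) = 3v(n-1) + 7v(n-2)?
Substitute v(n) = rⁿ and divide through by rⁿ⁻²: r² - 3r - 7 = 0
Discriminant: 3² + 4·7 = 37, not a perfect square, so by the quadratic formula r = (3 ± √37)/2.
General solution: v(n) = A·r₁ⁿ + B·r₂ⁿ where r₁,r₂ = (3 ± √37)/2

Characteristic: r² - 3r - 7 = 0, Roots: r = (3 ± √37)/2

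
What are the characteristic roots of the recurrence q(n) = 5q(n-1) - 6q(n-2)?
Substitute q(n) = rⁿ and divide through by rⁿ⁻²: r² - 5r + 6 = 0
Factor: (r - 3)(r - 2) = 0, so r = 3, 2.
General solution: q(n) = A·3ⁿ + B·2ⁿ

Characteristic: r² - 5r + 6 = 0, Roots: r = 3, 2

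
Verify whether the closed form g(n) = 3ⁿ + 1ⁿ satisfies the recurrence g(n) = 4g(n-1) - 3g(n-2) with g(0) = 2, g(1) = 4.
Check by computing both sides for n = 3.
From the recurrence with g(0) = 2, g(1) = 4:
  g(0) = 2, g(1) = 4, g(2) = 10, g(3) = 28
  so the recurrence gives g(3) = 28.
From the proposed closed form g(n) = 3ⁿ + 1ⁿ:
  g(3) = 28.
Both sides give 28 at n = 3, and the initial condition(s) match, so the closed form is consistent.

Yes, the closed form is correct.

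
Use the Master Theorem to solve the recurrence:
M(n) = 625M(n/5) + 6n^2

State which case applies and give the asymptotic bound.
Master Theorem template: M(n) = a·M(n/b) + f(n).
Here: a=625, b=5, f(n)=6n^2
Compute log_b(a) = log_5(625) = 4.
f(n) = 6n^2 = O(n^(4-ε)) with ε = 2. Case 1: M(n) = Θ(n^log_b(a)) = Θ(n^4).

Case 1: M(n) = Θ(n^4)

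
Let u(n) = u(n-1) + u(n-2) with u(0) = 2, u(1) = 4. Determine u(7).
Computing the sequence terms:
2, 4, 6, 10, 16, 26, 42, 68

68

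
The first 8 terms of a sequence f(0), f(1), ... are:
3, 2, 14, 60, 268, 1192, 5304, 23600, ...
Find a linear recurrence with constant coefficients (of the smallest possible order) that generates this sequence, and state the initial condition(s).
Look for the lowest-order linear relation among consecutive terms.
Observation: f(n) - 4·f(n-1) - (2)·f(n-2) = 0 holds for the shown terms, and no order-1 relation f(n) = α·f(n-1) + β fits.
Check at n=3: 4·14 + (2)·2 = 60. ✓

f(n) = 4f(n-1) + 2f(n-2), f(0) = 3, f(1) = 2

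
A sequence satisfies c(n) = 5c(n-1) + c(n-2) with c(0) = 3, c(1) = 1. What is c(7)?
Computing the sequence terms:
3, 1, 8, 41, 213, 1106, 5743, 29821

29821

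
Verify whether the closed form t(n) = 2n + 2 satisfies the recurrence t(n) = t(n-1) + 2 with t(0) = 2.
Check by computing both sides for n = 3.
From the recurrence with t(0) = 2:
  t(0) = 2, t(1) = 4, t(2) = 6, t(3) = 8
  so the recurrence gives t(3) = 8.
From the proposed closed form t(n) = 2n + 2:
  t(3) = 8.
Both sides give 8 at n = 3, and the initial condition(s) match, so the closed form is consistent.

Yes, the closed form is correct.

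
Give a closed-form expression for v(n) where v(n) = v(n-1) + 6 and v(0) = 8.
Recurrence: v(n) = v(n-1) + 6, initial: v(0) = 8.
Each step adds 6, so v(n) = v(0) + 6n = 6n + 8.

v(n) = 6n + 8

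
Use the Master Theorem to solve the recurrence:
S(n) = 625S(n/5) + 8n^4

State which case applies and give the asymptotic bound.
Master Theorem template: S(n) = a·S(n/b) + f(n).
Here: a=625, b=5, f(n)=8n^4
Compute log_b(a) = log_5(625) = 4.
f(n) = 8n^4 = Θ(n^4). Case 2: S(n) = Θ(n^4 log n).

Case 2: S(n) = Θ(n^4 log n)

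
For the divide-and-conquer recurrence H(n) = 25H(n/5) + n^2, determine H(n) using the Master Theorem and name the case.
Master Theorem template: H(n) = a·H(n/b) + f(n).
Here: a=25, b=5, f(n)=n^2
Compute log_b(a) = log_5(25) = 2.
f(n) = n^2 = Θ(n^2). Case 2: H(n) = Θ(n^2 log n).

Case 2: H(n) = Θ(n^2 log n)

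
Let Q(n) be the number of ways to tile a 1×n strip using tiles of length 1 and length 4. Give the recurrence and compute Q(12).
Condition on the last tile: it has length 1 (leaving a 1×(n-1) strip) or length 4 (leaving a 1×(n-4) strip), so Q(n) = Q(n-1) + Q(n-4) (order-4 linear recurrence).
For 0 ≤ i < 4 only unit tiles fit, so Q(i) = 1.
Iterating the recurrence: Q(4) = 2, Q(5) = 3, Q(6) = 4, Q(7) = 5, Q(8) = 7, Q(9) = 10, Q(10) = 14, Q(11) = 19, Q(12) = 26.

Q(n) = Q(n-1) + Q(n-4), with Q(i) = 1 for 0 ≤ i < 4; Q(12) = 26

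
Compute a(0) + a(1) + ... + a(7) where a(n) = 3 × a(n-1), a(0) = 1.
Computing the sequence terms: 1, 3, 9, 27, 81, 243, 729, 2187
Adding these values together:

3280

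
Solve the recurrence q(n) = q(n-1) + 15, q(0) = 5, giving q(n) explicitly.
Recurrence: q(n) = q(n-1) + 15, initial: q(0) = 5.
Each step adds 15, so q(n) = q(0) + 15n = 15n + 5.

q(n) = 15n + 5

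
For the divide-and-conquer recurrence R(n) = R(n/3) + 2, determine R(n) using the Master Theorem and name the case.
Master Theorem template: R(n) = a·R(n/b) + f(n).
Here: a=1, b=3, f(n)=2
Compute log_b(a) = log_3(1) = 0.
f(n) = 2 = Θ(1). Case 2: R(n) = Θ(log n).

Case 2: R(n) = Θ(log n)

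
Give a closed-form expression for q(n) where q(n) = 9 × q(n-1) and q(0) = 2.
Recurrence: q(n) = 9 × q(n-1), initial: q(0) = 2.
Each term is 9 times the previous, so this is geometric with ratio 9. After n steps: q(n) = q(0)·9ⁿ = 2·9ⁿ.

q(n) = 2·9ⁿ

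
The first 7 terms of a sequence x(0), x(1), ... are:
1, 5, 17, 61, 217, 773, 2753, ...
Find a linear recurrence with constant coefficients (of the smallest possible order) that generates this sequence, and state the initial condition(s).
Look for the lowest-order linear relation among consecutive terms.
Observation: x(n) - 3·x(n-1) - (2)·x(n-2) = 0 holds for the shown terms, and no order-1 relation x(n) = α·x(n-1) + β fits.
Check at n=3: 3·17 + (2)·5 = 61. ✓

x(n) = 3x(n-1) + 2x(n-2), x(0) = 1, x(1) = 5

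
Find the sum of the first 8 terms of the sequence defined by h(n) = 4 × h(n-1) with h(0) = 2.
Computing the sequence terms: 2, 8, 32, 128, 512, 2048, 8192, 32768
Adding these values together:

43690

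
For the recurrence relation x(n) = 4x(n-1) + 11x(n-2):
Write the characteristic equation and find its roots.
Substitute x(n) = rⁿ and divide through by rⁿ⁻²: r² - 4r - 11 = 0
Discriminant: 4² + 4·11 = 60, not a perfect square, so by the quadratic formula r = (4 ± √60)/2.
General solution: x(n) = A·r₁ⁿ + B·r₂ⁿ where r₁,r₂ = (4 ± √60)/2

Characteristic: r² - 4r - 11 = 0, Roots: r = (4 ± √60)/2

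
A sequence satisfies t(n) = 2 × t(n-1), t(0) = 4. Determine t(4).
Computing step by step:
t(0) = 4
t(1) = 2 × 4 = 8
t(2) = 2 × 8 = 16
t(3) = 2 × 16 = 32
t(4) = 2 × 32 = 64

64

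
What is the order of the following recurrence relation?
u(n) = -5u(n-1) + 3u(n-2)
The order is the largest lag k for which u(n-k) appears. Here the deepest term is u(n-2), so the order is 2.

Order 2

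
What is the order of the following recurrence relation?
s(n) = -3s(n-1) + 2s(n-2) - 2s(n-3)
The order is the largest lag k for which s(n-k) appears. Here the deepest term is s(n-3), so the order is 3.

Order 3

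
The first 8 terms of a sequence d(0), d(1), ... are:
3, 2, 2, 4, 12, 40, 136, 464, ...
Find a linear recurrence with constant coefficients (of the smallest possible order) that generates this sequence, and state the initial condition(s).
Look for the lowest-order linear relation among consecutive terms.
Observation: d(n) - 4·d(n-1) - (-2)·d(n-2) = 0 holds for the shown terms, and no order-1 relation d(n) = α·d(n-1) + β fits.
Check at n=3: 4·2 + (-2)·2 = 4. ✓

d(n) = 4d(n-1) - 2d(n-2), d(0) = 3, d(1) = 2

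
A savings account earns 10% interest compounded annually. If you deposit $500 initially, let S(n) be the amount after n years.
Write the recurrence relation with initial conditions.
Each year the balance grows by 10%, i.e. is multiplied by 1 + 10/100 = 1.1, so S(n) = 1.1 × S(n-1). The initial deposit gives S(0) = 500.
Unrolling gives the closed form S(n) = 500 × (1.1)ⁿ.

S(n) = 1.1 × S(n-1), S(0) = 500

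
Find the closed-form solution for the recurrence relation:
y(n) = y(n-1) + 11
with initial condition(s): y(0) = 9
Recurrence: y(n) = y(n-1) + 11, initial: y(0) = 9.
Each step adds 11, so y(n) = y(0) + 11n = 11n + 9.

y(n) = 11n + 9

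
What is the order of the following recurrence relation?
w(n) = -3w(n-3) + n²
The order is the largest lag k for which w(n-k) appears. Here the deepest term is w(n-3) (the n² term is non-homogeneous and does not affect the order), so the order is 3.

Order 3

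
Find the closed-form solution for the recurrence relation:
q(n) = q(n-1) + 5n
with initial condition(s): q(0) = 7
Recurrence: q(n) = q(n-1) + 5n, initial: q(0) = 7.
Telescoping: q(n) = q(0) + 5·Σᵢ₌₁ⁿ i = 7 + 5·n(n+1)/2.

q(n) = 5·n(n+1)/2 + 7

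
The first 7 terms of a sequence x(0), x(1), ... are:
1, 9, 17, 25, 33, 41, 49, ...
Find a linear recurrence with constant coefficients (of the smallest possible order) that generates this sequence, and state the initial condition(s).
Look for the lowest-order linear relation among consecutive terms.
Observation: consecutive differences are constant (= 8).
Check at n=2: 1·9 + 8 = 17. ✓

x(n) = x(n-1) + 8, x(0) = 1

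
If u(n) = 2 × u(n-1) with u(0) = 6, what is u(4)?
Computing step by step:
u(0) = 6
u(1) = 2 × 6 = 12
u(2) = 2 × 12 = 24
u(3) = 2 × 24 = 48
u(4) = 2 × 48 = 96

96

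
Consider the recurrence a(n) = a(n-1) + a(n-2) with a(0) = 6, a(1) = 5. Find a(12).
Computing the sequence terms:
6, 5, 11, 16, 27, 43, 70, 113, 183, 296, 479, 775, 1254

1254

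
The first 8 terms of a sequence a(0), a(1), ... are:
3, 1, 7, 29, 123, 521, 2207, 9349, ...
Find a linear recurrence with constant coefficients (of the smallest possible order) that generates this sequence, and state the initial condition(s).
Look for the lowest-order linear relation among consecutive terms.
Observation: a(n) - 4·a(n-1) - (1)·a(n-2) = 0 holds for the shown terms, and no order-1 relation a(n) = α·a(n-1) + β fits.
Check at n=3: 4·7 + (1)·1 = 29. ✓

a(n) = 4a(n-1) + a(n-2), a(0) = 3, a(1) = 1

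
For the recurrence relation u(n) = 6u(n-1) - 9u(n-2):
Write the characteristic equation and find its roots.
Substitute u(n) = rⁿ and divide through by rⁿ⁻²: r² - 6r + 9 = 0
Factor: (r - 3)² = 0, so r = 3 (double root).
General solution: u(n) = (A + Bn)·3ⁿ

Characteristic: r² - 6r + 9 = 0, Roots: r = 3 (double root)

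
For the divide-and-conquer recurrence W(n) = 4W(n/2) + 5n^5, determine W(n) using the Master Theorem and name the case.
Master Theorem template: W(n) = a·W(n/b) + f(n).
Here: a=4, b=2, f(n)=5n^5
Compute log_b(a) = log_2(4) = 2.
f(n) = 5n^5 = Ω(n^(2+ε)) with ε = 3, and the regularity condition holds (a·f(n/b) = (a/b^5)·f(n) with a/b^5 = 2^-3 < 1). Case 3: W(n) = Θ(f(n)) = Θ(n^5).

Case 3: W(n) = Θ(n^5)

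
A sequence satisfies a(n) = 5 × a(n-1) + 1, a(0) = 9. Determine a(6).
Computing step by step:
a(0) = 9
a(1) = 5 × 9 + 1 = 46
a(2) = 5 × 46 + 1 = 231
a(3) = 5 × 231 + 1 = 1156
a(4) = 5 × 1156 + 1 = 5781
a(5) = 5 × 5781 + 1 = 28906
a(6) = 5 × 28906 + 1 = 144531

144531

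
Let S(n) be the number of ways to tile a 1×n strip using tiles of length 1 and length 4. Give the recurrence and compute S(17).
Condition on the last tile: it has length 1 (leaving a 1×(n-1) strip) or length 4 (leaving a 1×(n-4) strip), so S(n) = S(n-1) + S(n-4) (order-4 linear recurrence).
For 0 ≤ i < 4 only unit tiles fit, so S(i) = 1.
Iterating the recurrence: S(4) = 2, S(5) = 3, S(6) = 4, S(7) = 5, S(8) = 7, S(9) = 10, S(10) = 14, S(11) = 19, S(12) = 26, S(13) = 36, S(14) = 50, S(15) = 69, S(16) = 95, S(17) = 131.

S(n) = S(n-1) + S(n-4), with S(i) = 1 for 0 ≤ i < 4; S(17) = 131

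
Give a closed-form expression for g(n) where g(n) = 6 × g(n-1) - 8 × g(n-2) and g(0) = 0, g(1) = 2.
Recurrence: g(n) = 6 × g(n-1) - 8 × g(n-2), initial: g(0) = 0, g(1) = 2.
Characteristic equation: r² - 6r + 8 = 0, which factors as (r - 4)(r - 2) = 0, so r = 4, 2. General solution g(n) = A·4ⁿ + B·2ⁿ. From g(0) = 0: A + B = 0. From g(1) = 2: 4A + 2B = 2. Solving gives A = 1, B = -1.

g(n) = 4ⁿ - 2ⁿ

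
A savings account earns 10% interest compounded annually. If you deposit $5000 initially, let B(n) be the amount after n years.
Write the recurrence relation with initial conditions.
Each year the balance grows by 10%, i.e. is multiplied by 1 + 10/100 = 1.1, so B(n) = 1.1 × B(n-1). The initial deposit gives B(0) = 5000.
Unrolling gives the closed form B(n) = 5000 × (1.1)ⁿ.

B(n) = 1.1 × B(n-1), B(0) = 5000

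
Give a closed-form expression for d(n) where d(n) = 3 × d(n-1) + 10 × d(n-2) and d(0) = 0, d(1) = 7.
Recurrence: d(n) = 3 × d(n-1) + 10 × d(n-2), initial: d(0) = 0, d(1) = 7.
Characteristic equation: r² - 3r - 10 = 0, which factors as (r - 5)(r + 2) = 0, so r = 5, -2. General solution d(n) = A·5ⁿ + B·(-2)ⁿ. From d(0) = 0: A + B = 0. From d(1) = 7: 5A - 2B = 7. Solving gives A = 1, B = -1.

d(n) = 5ⁿ - (-2)ⁿ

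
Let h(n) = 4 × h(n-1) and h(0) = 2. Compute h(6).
Computing step by step:
h(0) = 2
h(1) = 4 × 2 = 8
h(2) = 4 × 8 = 32
h(3) = 4 × 32 = 128
h(4) = 4 × 128 = 512
h(5) = 4 × 512 = 2048
h(6) = 4 × 2048 = 8192

8192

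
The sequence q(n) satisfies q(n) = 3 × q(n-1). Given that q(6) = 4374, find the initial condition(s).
In general q(n) = 3ⁿ · q(0). At n = 6: q(0) = q(6) / 3^6 = 4374 / 729 = 6.

q(0) = 6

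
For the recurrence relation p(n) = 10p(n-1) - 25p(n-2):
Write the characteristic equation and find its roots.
Substitute p(n) = rⁿ and divide through by rⁿ⁻²: r² - 10r + 25 = 0
Factor: (r - 5)² = 0, so r = 5 (double root).
General solution: p(n) = (A + Bn)·5ⁿ

Characteristic: r² - 10r + 25 = 0, Roots: r = 5 (double root)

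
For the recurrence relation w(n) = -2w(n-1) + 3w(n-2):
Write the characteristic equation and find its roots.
Substitute w(n) = rⁿ and divide through by rⁿ⁻²: r² + 2r - 3 = 0
Factor: (r + 3)(r - 1) = 0, so r = -3, 1.
General solution: w(n) = A·(-3)ⁿ + B·1ⁿ

Characteristic: r² + 2r - 3 = 0, Roots: r = -3, 1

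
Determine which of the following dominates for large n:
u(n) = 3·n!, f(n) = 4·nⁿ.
Comparing growth rates:
Growth-rate hierarchy: log n ≺ any polynomial ≺ any exponential cⁿ (c>1) ≺ n! ≺ nⁿ.
super-exponential nⁿ dominates factorial asymptotically.

f(n) grows faster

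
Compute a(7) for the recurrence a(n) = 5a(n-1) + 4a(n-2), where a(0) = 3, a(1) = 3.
Computing the sequence terms:
3, 3, 27, 147, 843, 4803, 27387, 156147

156147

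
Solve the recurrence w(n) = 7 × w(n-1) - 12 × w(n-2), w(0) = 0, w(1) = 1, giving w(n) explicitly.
Recurrence: w(n) = 7 × w(n-1) - 12 × w(n-2), initial: w(0) = 0, w(1) = 1.
Characteristic equation: r² - 7r + 12 = 0, which factors as (r - 4)(r - 3) = 0, so r = 4, 3. General solution w(n) = A·4ⁿ + B·3ⁿ. From w(0) = 0: A + B = 0. From w(1) = 1: 4A + 3B = 1. Solving gives A = 1, B = -1.

w(n) = 4ⁿ - 3ⁿ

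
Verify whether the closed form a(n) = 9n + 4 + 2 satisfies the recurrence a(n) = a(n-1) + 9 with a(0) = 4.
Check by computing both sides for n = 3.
From the recurrence with a(0) = 4:
  a(0) = 4, a(1) = 13, a(2) = 22, a(3) = 31
  so the recurrence gives a(3) = 31.
From the proposed closed form a(n) = 9n + 4 + 2:
  a(3) = 33.
The recurrence gives 31 but the closed form gives 33, so the closed form does not satisfy the recurrence.

No, the closed form is incorrect.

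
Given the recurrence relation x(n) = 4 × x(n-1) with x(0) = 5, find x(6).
Computing step by step:
x(0) = 5
x(1) = 4 × 5 = 20
x(2) = 4 × 20 = 80
x(3) = 4 × 80 = 320
x(4) = 4 × 320 = 1280
x(5) = 4 × 1280 = 5120
x(6) = 4 × 5120 = 20480

20480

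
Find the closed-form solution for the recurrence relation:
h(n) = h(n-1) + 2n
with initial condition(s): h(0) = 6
Recurrence: h(n) = h(n-1) + 2n, initial: h(0) = 6.
Telescoping: h(n) = h(0) + 2·Σᵢ₌₁ⁿ i = 6 + 2·n(n+1)/2.

h(n) = 2·n(n+1)/2 + 6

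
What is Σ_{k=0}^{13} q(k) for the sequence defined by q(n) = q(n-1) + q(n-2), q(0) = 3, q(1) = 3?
Computing the sequence terms: 3, 3, 6, 9, 15, 24, 39, 63, 102, 165, 267, 432, 699, 1131
Adding these values together:

2958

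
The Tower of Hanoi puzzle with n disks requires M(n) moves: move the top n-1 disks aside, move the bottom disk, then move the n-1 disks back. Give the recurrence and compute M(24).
Moving n disks = move the top n-1 disks aside (M(n-1) moves) + move the largest disk (1 move) + move the n-1 disks back on top (M(n-1) moves), so M(n) = 2M(n-1) + 1, with M(1) = 1 (a single disk takes one move).
First terms: 1, 3, 7, 15, 31, 63, … — each is one less than a power of 2. Indeed M(n) + 1 = 2(M(n-1) + 1) with M(1) + 1 = 2, so M(n) + 1 = 2ⁿ and M(n) = 2ⁿ - 1.
Hence M(24) = 2^24 - 1 = 16777216 - 1 = 16777215.

M(n) = 2M(n-1) + 1, M(1) = 1; M(24) = 16777215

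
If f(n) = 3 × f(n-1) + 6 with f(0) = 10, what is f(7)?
Computing step by step:
f(0) = 10
f(1) = 3 × 10 + 6 = 36
f(2) = 3 × 36 + 6 = 114
f(3) = 3 × 114 + 6 = 348
f(4) = 3 × 348 + 6 = 1050
f(5) = 3 × 1050 + 6 = 3156
f(6) = 3 × 3156 + 6 = 9474
f(7) = 3 × 9474 + 6 = 28428

28428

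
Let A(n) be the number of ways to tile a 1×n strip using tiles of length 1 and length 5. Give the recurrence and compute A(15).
Condition on the last tile: it has length 1 (leaving a 1×(n-1) strip) or length 5 (leaving a 1×(n-5) strip), so A(n) = A(n-1) + A(n-5) (order-5 linear recurrence).
For 0 ≤ i < 5 only unit tiles fit, so A(i) = 1.
Iterating the recurrence: A(5) = 2, A(6) = 3, A(7) = 4, A(8) = 5, A(9) = 6, A(10) = 8, A(11) = 11, A(12) = 15, A(13) = 20, A(14) = 26, A(15) = 34.

A(n) = A(n-1) + A(n-5), with A(i) = 1 for 0 ≤ i < 5; A(15) = 34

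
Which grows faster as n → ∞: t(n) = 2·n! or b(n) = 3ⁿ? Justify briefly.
Comparing growth rates:
Growth-rate hierarchy: log n ≺ any polynomial ≺ any exponential cⁿ (c>1) ≺ n! ≺ nⁿ.
factorial dominates exponential base 3 asymptotically.

t(n) grows faster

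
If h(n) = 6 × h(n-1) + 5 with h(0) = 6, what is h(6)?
Computing step by step:
h(0) = 6
h(1) = 6 × 6 + 5 = 41
h(2) = 6 × 41 + 5 = 251
h(3) = 6 × 251 + 5 = 1511
h(4) = 6 × 1511 + 5 = 9071
h(5) = 6 × 9071 + 5 = 54431
h(6) = 6 × 54431 + 5 = 326591

326591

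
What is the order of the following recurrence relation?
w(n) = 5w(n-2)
The order is the largest lag k for which w(n-k) appears. Here the deepest term is w(n-2), so the order is 2.

Order 2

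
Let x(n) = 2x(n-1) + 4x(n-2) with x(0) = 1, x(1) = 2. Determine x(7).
Computing the sequence terms:
1, 2, 8, 24, 80, 256, 832, 2688

2688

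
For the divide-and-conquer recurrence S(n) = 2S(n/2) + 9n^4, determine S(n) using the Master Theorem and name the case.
Master Theorem template: S(n) = a·S(n/b) + f(n).
Here: a=2, b=2, f(n)=9n^4
Compute log_b(a) = log_2(2) = 1.
f(n) = 9n^4 = Ω(n^(1+ε)) with ε = 3, and the regularity condition holds (a·f(n/b) = (a/b^4)·f(n) with a/b^4 = 2^-3 < 1). Case 3: S(n) = Θ(f(n)) = Θ(n^4).

Case 3: S(n) = Θ(n^4)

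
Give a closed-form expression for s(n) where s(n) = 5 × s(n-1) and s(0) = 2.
Recurrence: s(n) = 5 × s(n-1), initial: s(0) = 2.
Each term is 5 times the previous, so this is geometric with ratio 5. After n steps: s(n) = s(0)·5ⁿ = 2·5ⁿ.

s(n) = 2·5ⁿ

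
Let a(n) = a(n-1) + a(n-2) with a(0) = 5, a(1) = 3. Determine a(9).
Computing the sequence terms:
5, 3, 8, 11, 19, 30, 49, 79, 128, 207

207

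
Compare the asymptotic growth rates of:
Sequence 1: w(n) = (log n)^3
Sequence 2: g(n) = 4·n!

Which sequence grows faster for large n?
Comparing growth rates:
Growth-rate hierarchy: log n ≺ any polynomial ≺ any exponential cⁿ (c>1) ≺ n! ≺ nⁿ.
factorial dominates polylogarithmic (log n)^3 asymptotically.

g(n) grows faster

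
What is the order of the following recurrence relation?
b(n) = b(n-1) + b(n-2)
The order is the largest lag k for which b(n-k) appears. Here the deepest term is b(n-2), so the order is 2.

Order 2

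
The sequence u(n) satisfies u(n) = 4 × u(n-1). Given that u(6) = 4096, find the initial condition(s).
In general u(n) = 4ⁿ · u(0). At n = 6: u(0) = u(6) / 4^6 = 4096 / 4096 = 1.

u(0) = 1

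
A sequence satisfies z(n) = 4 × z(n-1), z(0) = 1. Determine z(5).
Computing step by step:
z(0) = 1
z(1) = 4 × 1 = 4
z(2) = 4 × 4 = 16
z(3) = 4 × 16 = 64
z(4) = 4 × 64 = 256
z(5) = 4 × 256 = 1024

1024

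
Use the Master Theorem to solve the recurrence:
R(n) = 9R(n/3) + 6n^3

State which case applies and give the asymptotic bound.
Master Theorem template: R(n) = a·R(n/b) + f(n).
Here: a=9, b=3, f(n)=6n^3
Compute log_b(a) = log_3(9) = 2.
f(n) = 6n^3 = Ω(n^(2+ε)) with ε = 1, and the regularity condition holds (a·f(n/b) = (a/b^3)·f(n) with a/b^3 = 3^-1 < 1). Case 3: R(n) = Θ(f(n)) = Θ(n^3).

Case 3: R(n) = Θ(n^3)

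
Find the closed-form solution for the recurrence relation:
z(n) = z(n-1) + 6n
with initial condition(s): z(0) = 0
Recurrence: z(n) = z(n-1) + 6n, initial: z(0) = 0.
Telescoping: z(n) = z(0) + 6·Σᵢ₌₁ⁿ i = 0 + 6·n(n+1)/2.

z(n) = 6·n(n+1)/2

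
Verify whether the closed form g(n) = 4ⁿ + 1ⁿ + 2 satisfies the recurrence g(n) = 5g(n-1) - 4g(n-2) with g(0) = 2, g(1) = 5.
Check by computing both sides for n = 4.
From the recurrence with g(0) = 2, g(1) = 5:
  g(0) = 2, g(1) = 5, g(2) = 17, g(3) = 65, g(4) = 257
  so the recurrence gives g(4) = 257.
From the proposed closed form g(n) = 4ⁿ + 1ⁿ + 2:
  g(4) = 259.
The recurrence gives 257 but the closed form gives 259, so the closed form does not satisfy the recurrence.

No, the closed form is incorrect.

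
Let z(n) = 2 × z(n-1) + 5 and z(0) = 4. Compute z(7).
Computing step by step:
z(0) = 4
z(1) = 2 × 4 + 5 = 13
z(2) = 2 × 13 + 5 = 31
z(3) = 2 × 31 + 5 = 67
z(4) = 2 × 67 + 5 = 139
z(5) = 2 × 139 + 5 = 283
z(6) = 2 × 283 + 5 = 571
z(7) = 2 × 571 + 5 = 1147

1147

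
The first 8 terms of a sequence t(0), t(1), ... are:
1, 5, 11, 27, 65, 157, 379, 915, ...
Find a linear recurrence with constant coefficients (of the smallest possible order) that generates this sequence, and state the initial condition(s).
Look for the lowest-order linear relation among consecutive terms.
Observation: t(n) - 2·t(n-1) - (1)·t(n-2) = 0 holds for the shown terms, and no order-1 relation t(n) = α·t(n-1) + β fits.
Check at n=3: 2·11 + (1)·5 = 27. ✓

t(n) = 2t(n-1) + t(n-2), t(0) = 1, t(1) = 5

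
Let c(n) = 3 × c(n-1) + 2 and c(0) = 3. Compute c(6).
Computing step by step:
c(0) = 3
c(1) = 3 × 3 + 2 = 11
c(2) = 3 × 11 + 2 = 35
c(3) = 3 × 35 + 2 = 107
c(4) = 3 × 107 + 2 = 323
c(5) = 3 × 323 + 2 = 971
c(6) = 3 × 971 + 2 = 2915

2915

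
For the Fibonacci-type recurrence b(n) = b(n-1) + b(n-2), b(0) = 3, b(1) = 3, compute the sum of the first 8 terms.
Computing the sequence terms: 3, 3, 6, 9, 15, 24, 39, 63
Adding these values together:

162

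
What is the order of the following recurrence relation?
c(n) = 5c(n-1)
The order is the largest lag k for which c(n-k) appears. Here the deepest term is c(n-1), so the order is 1.

Order 1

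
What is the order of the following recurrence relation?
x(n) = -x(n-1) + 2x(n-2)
The order is the largest lag k for which x(n-k) appears. Here the deepest term is x(n-2), so the order is 2.

Order 2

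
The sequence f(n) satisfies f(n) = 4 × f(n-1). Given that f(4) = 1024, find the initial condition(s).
In general f(n) = 4ⁿ · f(0). At n = 4: f(0) = f(4) / 4^4 = 1024 / 256 = 4.

f(0) = 4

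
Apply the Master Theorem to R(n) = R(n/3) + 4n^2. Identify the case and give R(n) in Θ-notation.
Master Theorem template: R(n) = a·R(n/b) + f(n).
Here: a=1, b=3, f(n)=4n^2
Compute log_b(a) = log_3(1) = 0.
f(n) = 4n^2 = Ω(n^(0+ε)) with ε = 2, and the regularity condition holds (a·f(n/b) = (a/b^2)·f(n) with a/b^2 = 3^-2 < 1). Case 3: R(n) = Θ(f(n)) = Θ(n^2).

Case 3: R(n) = Θ(n^2)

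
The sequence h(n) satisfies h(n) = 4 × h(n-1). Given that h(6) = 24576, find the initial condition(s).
In general h(n) = 4ⁿ · h(0). At n = 6: h(0) = h(6) / 4^6 = 24576 / 4096 = 6.

h(0) = 6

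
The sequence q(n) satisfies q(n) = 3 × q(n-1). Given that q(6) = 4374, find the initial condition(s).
In general q(n) = 3ⁿ · q(0). At n = 6: q(0) = q(6) / 3^6 = 4374 / 729 = 6.

q(0) = 6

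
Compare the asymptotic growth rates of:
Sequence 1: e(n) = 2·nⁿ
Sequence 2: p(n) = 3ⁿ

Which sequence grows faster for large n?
Comparing growth rates:
Growth-rate hierarchy: log n ≺ any polynomial ≺ any exponential cⁿ (c>1) ≺ n! ≺ nⁿ.
super-exponential nⁿ dominates exponential base 3 asymptotically.

e(n) grows faster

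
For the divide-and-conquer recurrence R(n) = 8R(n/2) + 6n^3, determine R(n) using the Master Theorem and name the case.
Master Theorem template: R(n) = a·R(n/b) + f(n).
Here: a=8, b=2, f(n)=6n^3
Compute log_b(a) = log_2(8) = 3.
f(n) = 6n^3 = Θ(n^3). Case 2: R(n) = Θ(n^3 log n).

Case 2: R(n) = Θ(n^3 log n)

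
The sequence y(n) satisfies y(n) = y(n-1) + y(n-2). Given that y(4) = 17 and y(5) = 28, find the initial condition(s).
Work backwards using y(k) = y(k+2) - y(k+1):
y(3) = y(5) - y(4) = 28 - 17 = 11
y(2) = y(4) - y(3) = 17 - 11 = 6
y(1) = y(3) - y(2) = 11 - 6 = 5
y(0) = y(2) - y(1) = 6 - 5 = 1

y(0) = 1, y(1) = 5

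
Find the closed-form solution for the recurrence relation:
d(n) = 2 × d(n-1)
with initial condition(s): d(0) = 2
Recurrence: d(n) = 2 × d(n-1), initial: d(0) = 2.
Each term is 2 times the previous, so this is geometric with ratio 2. After n steps: d(n) = d(0)·2ⁿ = 2·2ⁿ.

d(n) = 2·2ⁿ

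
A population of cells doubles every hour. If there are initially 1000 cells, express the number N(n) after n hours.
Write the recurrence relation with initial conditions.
Each hour multiplies the count by 2, so the count after n hours depends only on the count after n-1 hours: N(n) = 2 × N(n-1). The starting count gives N(0) = 1000.
Unrolling n times gives the closed form N(n) = 1000 × 2ⁿ.

N(n) = 2 × N(n-1), N(0) = 1000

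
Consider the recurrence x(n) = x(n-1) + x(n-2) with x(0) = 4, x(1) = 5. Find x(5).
Computing the sequence terms:
4, 5, 9, 14, 23, 37

37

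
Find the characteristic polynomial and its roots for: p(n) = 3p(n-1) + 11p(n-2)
Substitute p(n) = rⁿ and divide through by rⁿ⁻²: r² - 3r - 11 = 0
Discriminant: 3² + 4·11 = 53, not a perfect square, so by the quadratic formula r = (3 ± √53)/2.
General solution: p(n) = A·r₁ⁿ + B·r₂ⁿ where r₁,r₂ = (3 ± √53)/2

Characteristic: r² - 3r - 11 = 0, Roots: r = (3 ± √53)/2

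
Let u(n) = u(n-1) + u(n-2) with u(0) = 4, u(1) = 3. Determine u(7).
Computing the sequence terms:
4, 3, 7, 10, 17, 27, 44, 71

71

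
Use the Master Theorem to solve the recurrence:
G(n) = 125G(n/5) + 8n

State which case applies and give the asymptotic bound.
Master Theorem template: G(n) = a·G(n/b) + f(n).
Here: a=125, b=5, f(n)=8n
Compute log_b(a) = log_5(125) = 3.
f(n) = 8n = O(n^(3-ε)) with ε = 2. Case 1: G(n) = Θ(n^log_b(a)) = Θ(n^3).

Case 1: G(n) = Θ(n^3)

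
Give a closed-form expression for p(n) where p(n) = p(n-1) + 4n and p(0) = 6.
Recurrence: p(n) = p(n-1) + 4n, initial: p(0) = 6.
Telescoping: p(n) = p(0) + 4·Σᵢ₌₁ⁿ i = 6 + 4·n(n+1)/2.

p(n) = 4·n(n+1)/2 + 6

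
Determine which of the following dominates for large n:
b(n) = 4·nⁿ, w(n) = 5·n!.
Comparing growth rates:
Growth-rate hierarchy: log n ≺ any polynomial ≺ any exponential cⁿ (c>1) ≺ n! ≺ nⁿ.
super-exponential nⁿ dominates factorial asymptotically.

b(n) grows faster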